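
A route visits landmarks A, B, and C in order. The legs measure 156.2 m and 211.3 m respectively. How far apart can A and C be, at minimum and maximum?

55.1 ≤ AC ≤ 367.5 m

By the triangle inequality, |156.2 − 211.3| ≤ AC ≤ 156.2 + 211.3.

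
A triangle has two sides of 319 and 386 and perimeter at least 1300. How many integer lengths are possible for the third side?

110

Triangle inequality: 67 < x < 705. Perimeter ≥ 1300 gives x ≥ 1300 − 319 − 386 = 595.
So 595 ≤ x < 705; integers 595 through 704: 110 values.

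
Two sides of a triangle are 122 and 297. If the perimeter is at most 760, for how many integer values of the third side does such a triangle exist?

Triangle inequality: 175 < x < 419. Perimeter ≤ 760 gives x ≤ 760 − 122 − 297 = 341.
So 175 < x ≤ 341; integers 176 through 341: 166 values.

166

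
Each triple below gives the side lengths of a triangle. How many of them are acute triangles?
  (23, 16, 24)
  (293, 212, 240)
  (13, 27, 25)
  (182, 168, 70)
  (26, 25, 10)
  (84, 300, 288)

4

(23,16,24): 16²+23² = 785 > 576 = 24² → acute
(293,212,240): 212²+240² = 102544 > 85849 = 293² → acute
(13,27,25): 13²+25² = 794 > 729 = 27² → acute
(182,168,70): 70²+168² = 33124 = 182² → right
(26,25,10): 10²+25² = 725 > 676 = 26² → acute
(84,300,288): 84²+288² = 90000 = 300² → right
4 of the 6 are acute.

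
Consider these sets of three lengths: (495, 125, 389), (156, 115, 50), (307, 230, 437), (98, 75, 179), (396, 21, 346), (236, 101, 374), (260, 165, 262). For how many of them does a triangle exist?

4

(125,389,495): 125+389 > 495 → valid
(50,115,156): 50+115 > 156 → valid
(230,307,437): 230+307 > 437 → valid
(75,98,179): 75+98 ≤ 179 → not valid
(21,346,396): 21+346 ≤ 396 → not valid
(101,236,374): 101+236 ≤ 374 → not valid
(165,260,262): 165+260 > 262 → valid
4 of the 7 triples form a triangle.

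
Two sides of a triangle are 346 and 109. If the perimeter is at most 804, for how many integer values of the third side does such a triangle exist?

112

Triangle inequality: 237 < x < 455. Perimeter ≤ 804 gives x ≤ 804 − 346 − 109 = 349.
So 237 < x ≤ 349; integers 238 through 349: 112 values.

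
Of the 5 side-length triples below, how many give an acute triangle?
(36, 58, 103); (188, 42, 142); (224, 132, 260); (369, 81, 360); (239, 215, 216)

(36,58,103): 36+58 ≤ 103, not a triangle
(188,42,142): 42+142 ≤ 188, not a triangle
(224,132,260): 132²+224² = 67600 = 260² → right
(369,81,360): 81²+360² = 136161 = 369² → right
(239,215,216): 215²+216² = 92881 > 57121 = 239² → acute
1 of the 5 is acute.

1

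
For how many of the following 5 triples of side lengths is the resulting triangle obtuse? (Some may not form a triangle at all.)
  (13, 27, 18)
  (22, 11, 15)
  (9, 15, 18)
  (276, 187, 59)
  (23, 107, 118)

(13,27,18): 13²+18² = 493 < 729 = 27² → obtuse
(22,11,15): 11²+15² = 346 < 484 = 22² → obtuse
(9,15,18): 9²+15² = 306 < 324 = 18² → obtuse
(276,187,59): 59+187 ≤ 276, not a triangle
(23,107,118): 23²+107² = 11978 < 13924 = 118² → obtuse
4 of the 5 are obtuse.

4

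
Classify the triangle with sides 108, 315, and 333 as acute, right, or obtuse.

Compare the square of the longest side to the sum of squares of the other two: 108² + 315² = 110889 = 333².

right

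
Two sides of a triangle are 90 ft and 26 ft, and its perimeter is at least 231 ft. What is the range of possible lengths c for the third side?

Triangle inequality alone gives 64 < c < 116.
The perimeter condition gives c ≥ 231 − 90 − 26 = 115.
Intersecting the two: 115 ≤ c < 116.

115 ≤ c < 116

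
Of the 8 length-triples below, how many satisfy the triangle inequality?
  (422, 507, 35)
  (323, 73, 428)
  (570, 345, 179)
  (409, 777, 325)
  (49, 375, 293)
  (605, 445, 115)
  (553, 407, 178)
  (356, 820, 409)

1

(35,422,507): 35+422 ≤ 507 → not valid
(73,323,428): 73+323 ≤ 428 → not valid
(179,345,570): 179+345 ≤ 570 → not valid
(325,409,777): 325+409 ≤ 777 → not valid
(49,293,375): 49+293 ≤ 375 → not valid
(115,445,605): 115+445 ≤ 605 → not valid
(178,407,553): 178+407 > 553 → valid
(356,409,820): 356+409 ≤ 820 → not valid
1 of the 8 triples forms a triangle.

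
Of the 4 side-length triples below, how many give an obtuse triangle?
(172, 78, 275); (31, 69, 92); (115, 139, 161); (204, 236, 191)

(172,78,275): 78+172 ≤ 275, not a triangle
(31,69,92): 31²+69² = 5722 < 8464 = 92² → obtuse
(115,139,161): 115²+139² = 32546 > 25921 = 161² → acute
(204,236,191): 191²+204² = 78097 > 55696 = 236² → acute
1 of the 4 is obtuse.

1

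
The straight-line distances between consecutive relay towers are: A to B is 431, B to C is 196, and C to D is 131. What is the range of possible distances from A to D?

The maximum is all hops collinear in one direction: 431 + 196 + 131 = 758.
The longest hop is 431; the others sum to 327. Folding the others back against it leaves at least 431 − 327 = 104.

104 ≤ AD ≤ 758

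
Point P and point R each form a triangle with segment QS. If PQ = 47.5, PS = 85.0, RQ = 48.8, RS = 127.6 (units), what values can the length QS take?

78.8 < QS < 132.5

From triangle PQS: |47.5 − 85.0| < QS < 47.5 + 85.0, i.e. 37.5 < QS < 132.5.
From triangle RQS: 78.8 < QS < 176.4.
Both must hold, so QS lies in the intersection.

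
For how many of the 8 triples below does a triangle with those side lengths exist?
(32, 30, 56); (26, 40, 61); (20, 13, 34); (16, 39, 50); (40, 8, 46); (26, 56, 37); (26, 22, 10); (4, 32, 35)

(30,32,56): 30+32 > 56 → valid
(26,40,61): 26+40 > 61 → valid
(13,20,34): 13+20 ≤ 34 → not valid
(16,39,50): 16+39 > 50 → valid
(8,40,46): 8+40 > 46 → valid
(26,37,56): 26+37 > 56 → valid
(10,22,26): 10+22 > 26 → valid
(4,32,35): 4+32 > 35 → valid
7 of the 8 triples form a triangle.

7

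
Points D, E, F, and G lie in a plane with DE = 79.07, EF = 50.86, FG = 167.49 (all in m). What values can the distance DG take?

37.56 ≤ DG ≤ 297.42 m

The maximum is all hops collinear in one direction: 79.07 + 50.86 + 167.49 = 297.42.
The longest hop is 167.49; the others sum to 129.93. Folding the others back against it leaves at least 167.49 − 129.93 = 37.56.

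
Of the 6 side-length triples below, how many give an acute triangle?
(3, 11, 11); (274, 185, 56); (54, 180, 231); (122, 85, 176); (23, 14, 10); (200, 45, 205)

1

(3,11,11): 3²+11² = 130 > 121 = 11² → acute
(274,185,56): 56+185 ≤ 274, not a triangle
(54,180,231): 54²+180² = 35316 < 53361 = 231² → obtuse
(122,85,176): 85²+122² = 22109 < 30976 = 176² → obtuse
(23,14,10): 10²+14² = 296 < 529 = 23² → obtuse
(200,45,205): 45²+200² = 42025 = 205² → right
1 of the 6 is acute.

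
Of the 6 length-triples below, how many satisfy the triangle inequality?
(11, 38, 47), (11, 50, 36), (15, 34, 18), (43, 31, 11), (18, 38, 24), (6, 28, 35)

2

(11,38,47): 11+38 > 47 → valid
(11,36,50): 11+36 ≤ 50 → not valid
(15,18,34): 15+18 ≤ 34 → not valid
(11,31,43): 11+31 ≤ 43 → not valid
(18,24,38): 18+24 > 38 → valid
(6,28,35): 6+28 ≤ 35 → not valid
2 of the 6 triples form a triangle.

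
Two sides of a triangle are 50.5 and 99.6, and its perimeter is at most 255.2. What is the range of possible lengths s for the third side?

Triangle inequality alone gives 49.1 < s < 150.1.
The perimeter condition gives s ≤ 255.2 − 50.5 − 99.6 = 105.1.
Intersecting the two: 49.1 < s ≤ 105.1.

49.1 < s ≤ 105.1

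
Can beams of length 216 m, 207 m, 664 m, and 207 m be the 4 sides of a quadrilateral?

For a quadrilateral, each side must be shorter than the sum of the others.
Here the longest side is 664, but the remaining 3 sides sum to only 630.

No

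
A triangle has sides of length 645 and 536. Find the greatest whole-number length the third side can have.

1180

The third side must be strictly less than 645 + 536 = 1181.
The largest integer below 1181 is 1180.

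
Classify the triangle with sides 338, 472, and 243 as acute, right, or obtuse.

obtuse

Compare the square of the longest side to the sum of squares of the other two: 243² + 338² = 173293 < 222784 = 472².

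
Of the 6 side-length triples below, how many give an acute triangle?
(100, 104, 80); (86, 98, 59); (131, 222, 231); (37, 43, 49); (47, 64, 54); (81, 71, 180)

5

(100,104,80): 80²+100² = 16400 > 10816 = 104² → acute
(86,98,59): 59²+86² = 10877 > 9604 = 98² → acute
(131,222,231): 131²+222² = 66445 > 53361 = 231² → acute
(37,43,49): 37²+43² = 3218 > 2401 = 49² → acute
(47,64,54): 47²+54² = 5125 > 4096 = 64² → acute
(81,71,180): 71+81 ≤ 180, not a triangle
5 of the 6 are acute.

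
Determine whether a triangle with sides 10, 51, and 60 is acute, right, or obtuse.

obtuse

Compare the square of the longest side to the sum of squares of the other two: 10² + 51² = 2701 < 3600 = 60².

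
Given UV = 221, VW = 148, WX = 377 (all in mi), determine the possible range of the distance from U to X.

The maximum is all hops collinear in one direction: 221 + 148 + 377 = 746.
The longest hop is 377; the others sum to 369. Folding the others back against it leaves at least 377 − 369 = 8.

8 ≤ UX ≤ 746 mi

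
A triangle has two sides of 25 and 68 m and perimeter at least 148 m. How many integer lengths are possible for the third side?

Triangle inequality: 43 < x < 93. Perimeter ≥ 148 gives x ≥ 148 − 25 − 68 = 55.
So 55 ≤ x < 93; integers 55 through 92: 38 values.

38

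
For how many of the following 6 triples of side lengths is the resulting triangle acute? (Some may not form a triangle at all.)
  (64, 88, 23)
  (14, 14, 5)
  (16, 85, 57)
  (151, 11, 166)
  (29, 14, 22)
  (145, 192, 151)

(64,88,23): 23+64 ≤ 88, not a triangle
(14,14,5): 5²+14² = 221 > 196 = 14² → acute
(16,85,57): 16+57 ≤ 85, not a triangle
(151,11,166): 11+151 ≤ 166, not a triangle
(29,14,22): 14²+22² = 680 < 841 = 29² → obtuse
(145,192,151): 145²+151² = 43826 > 36864 = 192² → acute
2 of the 6 are acute.

2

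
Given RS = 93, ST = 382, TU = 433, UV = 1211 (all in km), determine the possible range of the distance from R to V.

303 ≤ RV ≤ 2119 km

The maximum is all hops collinear in one direction: 93 + 382 + 433 + 1211 = 2119.
The longest hop is 1211; the others sum to 908. Folding the others back against it leaves at least 1211 − 908 = 303.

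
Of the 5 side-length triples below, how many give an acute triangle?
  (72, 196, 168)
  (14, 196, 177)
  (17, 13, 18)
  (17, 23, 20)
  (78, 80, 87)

3

(72,196,168): 72²+168² = 33408 < 38416 = 196² → obtuse
(14,196,177): 14+177 ≤ 196, not a triangle
(17,13,18): 13²+17² = 458 > 324 = 18² → acute
(17,23,20): 17²+20² = 689 > 529 = 23² → acute
(78,80,87): 78²+80² = 12484 > 7569 = 87² → acute
3 of the 5 are acute.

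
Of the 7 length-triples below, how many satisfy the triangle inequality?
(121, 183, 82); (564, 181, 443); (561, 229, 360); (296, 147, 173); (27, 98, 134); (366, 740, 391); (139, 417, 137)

5

(82,121,183): 82+121 > 183 → valid
(181,443,564): 181+443 > 564 → valid
(229,360,561): 229+360 > 561 → valid
(147,173,296): 147+173 > 296 → valid
(27,98,134): 27+98 ≤ 134 → not valid
(366,391,740): 366+391 > 740 → valid
(137,139,417): 137+139 ≤ 417 → not valid
5 of the 7 triples form a triangle.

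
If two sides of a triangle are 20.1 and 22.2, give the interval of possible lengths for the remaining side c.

2.1 < c < 42.3

By the triangle inequality, c must be less than 20.1 + 22.2 = 42.3 and greater than |20.1 − 22.2| = 2.1.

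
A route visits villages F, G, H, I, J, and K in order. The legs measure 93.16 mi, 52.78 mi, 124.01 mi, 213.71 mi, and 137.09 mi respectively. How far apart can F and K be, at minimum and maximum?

0 ≤ FK ≤ 620.75 mi

The maximum is all hops collinear in one direction: 93.16 + 52.78 + 124.01 + 213.71 + 137.09 = 620.75.
The longest hop is 213.71; the others sum to 407.04. Since 213.71 ≤ 407.04, the path can fold back on itself completely, so the minimum distance is 0.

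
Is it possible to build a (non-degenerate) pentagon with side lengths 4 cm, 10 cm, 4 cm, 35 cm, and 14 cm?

For a pentagon, each side must be shorter than the sum of the others.
Here the longest side is 35, but the remaining 4 sides sum to only 32.

No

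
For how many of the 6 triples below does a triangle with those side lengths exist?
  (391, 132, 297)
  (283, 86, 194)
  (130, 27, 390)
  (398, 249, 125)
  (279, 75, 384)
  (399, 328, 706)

(132,297,391): 132+297 > 391 → valid
(86,194,283): 86+194 ≤ 283 → not valid
(27,130,390): 27+130 ≤ 390 → not valid
(125,249,398): 125+249 ≤ 398 → not valid
(75,279,384): 75+279 ≤ 384 → not valid
(328,399,706): 328+399 > 706 → valid
2 of the 6 triples form a triangle.

2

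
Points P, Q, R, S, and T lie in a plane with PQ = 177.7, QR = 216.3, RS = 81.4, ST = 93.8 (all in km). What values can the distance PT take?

The maximum is all hops collinear in one direction: 177.7 + 216.3 + 81.4 + 93.8 = 569.2.
The longest hop is 216.3; the others sum to 352.9. Since 216.3 ≤ 352.9, the path can fold back on itself completely, so the minimum distance is 0.

0 ≤ PT ≤ 569.2 km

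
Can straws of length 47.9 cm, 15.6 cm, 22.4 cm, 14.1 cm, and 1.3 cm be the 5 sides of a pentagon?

Yes

A pentagon exists iff every side is shorter than the sum of the others — equivalently, the longest side is less than the sum of the rest.
Longest side 47.9 < 53.4 (sum of the remaining 4), so yes.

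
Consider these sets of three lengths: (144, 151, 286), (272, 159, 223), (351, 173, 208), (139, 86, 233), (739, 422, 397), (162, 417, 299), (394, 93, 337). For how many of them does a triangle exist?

6

(144,151,286): 144+151 > 286 → valid
(159,223,272): 159+223 > 272 → valid
(173,208,351): 173+208 > 351 → valid
(86,139,233): 86+139 ≤ 233 → not valid
(397,422,739): 397+422 > 739 → valid
(162,299,417): 162+299 > 417 → valid
(93,337,394): 93+337 > 394 → valid
6 of the 7 triples form a triangle.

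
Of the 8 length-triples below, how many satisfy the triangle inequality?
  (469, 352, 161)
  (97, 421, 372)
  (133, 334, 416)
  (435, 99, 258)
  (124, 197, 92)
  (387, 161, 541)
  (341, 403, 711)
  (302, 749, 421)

6

(161,352,469): 161+352 > 469 → valid
(97,372,421): 97+372 > 421 → valid
(133,334,416): 133+334 > 416 → valid
(99,258,435): 99+258 ≤ 435 → not valid
(92,124,197): 92+124 > 197 → valid
(161,387,541): 161+387 > 541 → valid
(341,403,711): 341+403 > 711 → valid
(302,421,749): 302+421 ≤ 749 → not valid
6 of the 8 triples form a triangle.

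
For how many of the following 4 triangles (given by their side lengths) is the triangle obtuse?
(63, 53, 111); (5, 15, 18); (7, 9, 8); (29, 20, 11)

(63,53,111): 53²+63² = 6778 < 12321 = 111² → obtuse
(5,15,18): 5²+15² = 250 < 324 = 18² → obtuse
(7,9,8): 7²+8² = 113 > 81 = 9² → acute
(29,20,11): 11²+20² = 521 < 841 = 29² → obtuse
3 of the 4 are obtuse.

3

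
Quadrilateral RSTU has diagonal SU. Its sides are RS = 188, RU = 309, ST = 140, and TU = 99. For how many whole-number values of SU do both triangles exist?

117

From triangle RSU: 121 < SU < 497.
From triangle TSU: 41 < SU < 239.
Intersection: 121 < SU < 239, so integers 122 through 238: 117 values.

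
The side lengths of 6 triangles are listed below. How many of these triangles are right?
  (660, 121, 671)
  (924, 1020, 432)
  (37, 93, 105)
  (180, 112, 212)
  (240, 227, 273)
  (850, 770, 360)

(660,121,671): 121²+660² = 450241 = 671² → right
(924,1020,432): 432²+924² = 1040400 = 1020² → right
(37,93,105): 37²+93² = 10018 < 11025 = 105² → obtuse
(180,112,212): 112²+180² = 44944 = 212² → right
(240,227,273): 227²+240² = 109129 > 74529 = 273² → acute
(850,770,360): 360²+770² = 722500 = 850² → right
4 of the 6 are right.

4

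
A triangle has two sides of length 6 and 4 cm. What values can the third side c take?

By the triangle inequality, c must be less than 6 + 4 = 10 and greater than |6 − 4| = 2.

2 < c < 10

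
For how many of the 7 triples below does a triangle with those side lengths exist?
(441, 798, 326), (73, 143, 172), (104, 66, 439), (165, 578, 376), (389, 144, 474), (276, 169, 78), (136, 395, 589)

(326,441,798): 326+441 ≤ 798 → not valid
(73,143,172): 73+143 > 172 → valid
(66,104,439): 66+104 ≤ 439 → not valid
(165,376,578): 165+376 ≤ 578 → not valid
(144,389,474): 144+389 > 474 → valid
(78,169,276): 78+169 ≤ 276 → not valid
(136,395,589): 136+395 ≤ 589 → not valid
2 of the 7 triples form a triangle.

2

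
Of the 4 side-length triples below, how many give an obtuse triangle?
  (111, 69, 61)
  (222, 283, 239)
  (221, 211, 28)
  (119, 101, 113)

(111,69,61): 61²+69² = 8482 < 12321 = 111² → obtuse
(222,283,239): 222²+239² = 106405 > 80089 = 283² → acute
(221,211,28): 28²+211² = 45305 < 48841 = 221² → obtuse
(119,101,113): 101²+113² = 22970 > 14161 = 119² → acute
2 of the 4 are obtuse.

2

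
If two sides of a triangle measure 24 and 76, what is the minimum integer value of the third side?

The third side must be strictly greater than |24 − 76| = 52.
The smallest integer above 52 is 53.

53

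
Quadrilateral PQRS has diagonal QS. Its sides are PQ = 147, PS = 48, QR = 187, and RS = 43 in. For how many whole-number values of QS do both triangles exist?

From triangle PQS: 99 < QS < 195.
From triangle RQS: 144 < QS < 230.
Intersection: 144 < QS < 195, so integers 145 through 194: 50 values.

50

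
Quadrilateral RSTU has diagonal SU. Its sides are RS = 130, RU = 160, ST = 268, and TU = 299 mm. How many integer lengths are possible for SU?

258

From triangle RSU: 30 < SU < 290.
From triangle TSU: 31 < SU < 567.
Intersection: 31 < SU < 290, so integers 32 through 289: 258 values.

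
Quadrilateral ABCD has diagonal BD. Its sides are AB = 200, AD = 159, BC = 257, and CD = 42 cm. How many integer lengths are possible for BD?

From triangle ABD: 41 < BD < 359.
From triangle CBD: 215 < BD < 299.
Intersection: 215 < BD < 299, so integers 216 through 298: 83 values.

83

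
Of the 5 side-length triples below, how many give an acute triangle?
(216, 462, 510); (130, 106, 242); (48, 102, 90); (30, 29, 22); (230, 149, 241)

2

(216,462,510): 216²+462² = 260100 = 510² → right
(130,106,242): 106+130 ≤ 242, not a triangle
(48,102,90): 48²+90² = 10404 = 102² → right
(30,29,22): 22²+29² = 1325 > 900 = 30² → acute
(230,149,241): 149²+230² = 75101 > 58081 = 241² → acute
2 of the 5 are acute.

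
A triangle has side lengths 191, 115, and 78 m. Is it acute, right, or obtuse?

obtuse

Compare the square of the longest side to the sum of squares of the other two: 78² + 115² = 19309 < 36481 = 191².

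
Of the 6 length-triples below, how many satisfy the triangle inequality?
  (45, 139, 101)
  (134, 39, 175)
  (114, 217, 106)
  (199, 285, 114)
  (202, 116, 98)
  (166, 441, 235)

4

(45,101,139): 45+101 > 139 → valid
(39,134,175): 39+134 ≤ 175 → not valid
(106,114,217): 106+114 > 217 → valid
(114,199,285): 114+199 > 285 → valid
(98,116,202): 98+116 > 202 → valid
(166,235,441): 166+235 ≤ 441 → not valid
4 of the 6 triples form a triangle.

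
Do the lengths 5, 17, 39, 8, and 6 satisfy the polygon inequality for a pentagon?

For a pentagon, each side must be shorter than the sum of the others.
Here the longest side is 39, but the remaining 4 sides sum to only 36.

No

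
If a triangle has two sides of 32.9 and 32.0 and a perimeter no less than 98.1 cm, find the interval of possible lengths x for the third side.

Triangle inequality alone gives 0.9 < x < 64.9.
The perimeter condition gives x ≥ 98.1 − 32.9 − 32.0 = 33.2.
Intersecting the two: 33.2 ≤ x < 64.9.

33.2 ≤ x < 64.9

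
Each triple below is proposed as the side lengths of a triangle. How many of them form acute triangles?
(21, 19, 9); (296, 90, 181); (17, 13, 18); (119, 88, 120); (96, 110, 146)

(21,19,9): 9²+19² = 442 > 441 = 21² → acute
(296,90,181): 90+181 ≤ 296, not a triangle
(17,13,18): 13²+17² = 458 > 324 = 18² → acute
(119,88,120): 88²+119² = 21905 > 14400 = 120² → acute
(96,110,146): 96²+110² = 21316 = 146² → right
3 of the 5 are acute.

3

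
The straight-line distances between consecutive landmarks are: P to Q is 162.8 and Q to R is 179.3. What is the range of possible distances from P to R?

16.5 ≤ PR ≤ 342.1

By the triangle inequality, |162.8 − 179.3| ≤ PR ≤ 162.8 + 179.3.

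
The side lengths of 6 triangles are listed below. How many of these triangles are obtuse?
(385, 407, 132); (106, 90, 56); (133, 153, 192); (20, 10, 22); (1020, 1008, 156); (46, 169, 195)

(385,407,132): 132²+385² = 165649 = 407² → right
(106,90,56): 56²+90² = 11236 = 106² → right
(133,153,192): 133²+153² = 41098 > 36864 = 192² → acute
(20,10,22): 10²+20² = 500 > 484 = 22² → acute
(1020,1008,156): 156²+1008² = 1040400 = 1020² → right
(46,169,195): 46²+169² = 30677 < 38025 = 195² → obtuse
1 of the 6 is obtuse.

1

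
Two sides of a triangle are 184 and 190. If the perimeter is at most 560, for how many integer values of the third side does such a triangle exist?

Triangle inequality: 6 < x < 374. Perimeter ≤ 560 gives x ≤ 560 − 184 − 190 = 186.
So 6 < x ≤ 186; integers 7 through 186: 180 values.

180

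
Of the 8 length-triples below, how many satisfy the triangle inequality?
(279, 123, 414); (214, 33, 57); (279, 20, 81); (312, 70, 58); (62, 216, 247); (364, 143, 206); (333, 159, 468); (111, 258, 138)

2

(123,279,414): 123+279 ≤ 414 → not valid
(33,57,214): 33+57 ≤ 214 → not valid
(20,81,279): 20+81 ≤ 279 → not valid
(58,70,312): 58+70 ≤ 312 → not valid
(62,216,247): 62+216 > 247 → valid
(143,206,364): 143+206 ≤ 364 → not valid
(159,333,468): 159+333 > 468 → valid
(111,138,258): 111+138 ≤ 258 → not valid
2 of the 8 triples form a triangle.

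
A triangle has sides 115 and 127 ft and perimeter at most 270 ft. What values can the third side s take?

12 < s ≤ 28 ft

Triangle inequality alone gives 12 < s < 242.
The perimeter condition gives s ≤ 270 − 115 − 127 = 28.
Intersecting the two: 12 < s ≤ 28.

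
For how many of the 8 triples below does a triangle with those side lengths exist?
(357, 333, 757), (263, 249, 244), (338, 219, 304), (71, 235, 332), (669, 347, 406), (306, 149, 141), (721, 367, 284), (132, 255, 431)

3

(333,357,757): 333+357 ≤ 757 → not valid
(244,249,263): 244+249 > 263 → valid
(219,304,338): 219+304 > 338 → valid
(71,235,332): 71+235 ≤ 332 → not valid
(347,406,669): 347+406 > 669 → valid
(141,149,306): 141+149 ≤ 306 → not valid
(284,367,721): 284+367 ≤ 721 → not valid
(132,255,431): 132+255 ≤ 431 → not valid
3 of the 8 triples form a triangle.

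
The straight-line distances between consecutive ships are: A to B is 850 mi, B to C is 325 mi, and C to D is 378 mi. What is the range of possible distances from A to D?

147 ≤ AD ≤ 1553 mi

The maximum is all hops collinear in one direction: 850 + 325 + 378 = 1553.
The longest hop is 850; the others sum to 703. Folding the others back against it leaves at least 850 − 703 = 147.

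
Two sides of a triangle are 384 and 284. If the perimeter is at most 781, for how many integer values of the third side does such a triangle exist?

13

Triangle inequality: 100 < x < 668. Perimeter ≤ 781 gives x ≤ 781 − 384 − 284 = 113.
So 100 < x ≤ 113; integers 101 through 113: 13 values.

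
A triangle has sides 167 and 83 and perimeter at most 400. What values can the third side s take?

Triangle inequality alone gives 84 < s < 250.
The perimeter condition gives s ≤ 400 − 167 − 83 = 150.
Intersecting the two: 84 < s ≤ 150.

84 < s ≤ 150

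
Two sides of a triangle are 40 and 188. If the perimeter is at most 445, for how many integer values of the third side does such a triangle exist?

Triangle inequality: 148 < x < 228. Perimeter ≤ 445 gives x ≤ 445 − 40 − 188 = 217.
So 148 < x ≤ 217; integers 149 through 217: 69 values.

69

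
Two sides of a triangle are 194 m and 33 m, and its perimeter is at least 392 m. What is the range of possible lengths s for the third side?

Triangle inequality alone gives 161 < s < 227.
The perimeter condition gives s ≥ 392 − 194 − 33 = 165.
Intersecting the two: 165 ≤ s < 227.

165 ≤ s < 227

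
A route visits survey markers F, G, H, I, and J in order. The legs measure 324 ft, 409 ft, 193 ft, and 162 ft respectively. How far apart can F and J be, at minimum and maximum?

The maximum is all hops collinear in one direction: 324 + 409 + 193 + 162 = 1088.
The longest hop is 409; the others sum to 679. Since 409 ≤ 679, the path can fold back on itself completely, so the minimum distance is 0.

0 ≤ FJ ≤ 1088 ft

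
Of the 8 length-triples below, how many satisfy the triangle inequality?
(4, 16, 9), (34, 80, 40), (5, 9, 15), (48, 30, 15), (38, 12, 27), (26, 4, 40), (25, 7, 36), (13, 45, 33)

2

(4,9,16): 4+9 ≤ 16 → not valid
(34,40,80): 34+40 ≤ 80 → not valid
(5,9,15): 5+9 ≤ 15 → not valid
(15,30,48): 15+30 ≤ 48 → not valid
(12,27,38): 12+27 > 38 → valid
(4,26,40): 4+26 ≤ 40 → not valid
(7,25,36): 7+25 ≤ 36 → not valid
(13,33,45): 13+33 > 45 → valid
2 of the 8 triples form a triangle.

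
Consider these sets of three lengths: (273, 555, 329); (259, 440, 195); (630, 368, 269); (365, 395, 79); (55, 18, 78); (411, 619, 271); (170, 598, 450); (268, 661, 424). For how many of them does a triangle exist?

(273,329,555): 273+329 > 555 → valid
(195,259,440): 195+259 > 440 → valid
(269,368,630): 269+368 > 630 → valid
(79,365,395): 79+365 > 395 → valid
(18,55,78): 18+55 ≤ 78 → not valid
(271,411,619): 271+411 > 619 → valid
(170,450,598): 170+450 > 598 → valid
(268,424,661): 268+424 > 661 → valid
7 of the 8 triples form a triangle.

7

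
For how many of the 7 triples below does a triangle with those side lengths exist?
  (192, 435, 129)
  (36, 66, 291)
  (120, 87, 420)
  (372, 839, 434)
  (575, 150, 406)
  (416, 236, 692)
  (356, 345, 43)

1

(129,192,435): 129+192 ≤ 435 → not valid
(36,66,291): 36+66 ≤ 291 → not valid
(87,120,420): 87+120 ≤ 420 → not valid
(372,434,839): 372+434 ≤ 839 → not valid
(150,406,575): 150+406 ≤ 575 → not valid
(236,416,692): 236+416 ≤ 692 → not valid
(43,345,356): 43+345 > 356 → valid
1 of the 7 triples forms a triangle.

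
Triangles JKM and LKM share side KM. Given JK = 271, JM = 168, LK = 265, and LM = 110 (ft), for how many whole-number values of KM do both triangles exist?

219

From triangle JKM: 103 < KM < 439.
From triangle LKM: 155 < KM < 375.
Intersection: 155 < KM < 375, so integers 156 through 374: 219 values.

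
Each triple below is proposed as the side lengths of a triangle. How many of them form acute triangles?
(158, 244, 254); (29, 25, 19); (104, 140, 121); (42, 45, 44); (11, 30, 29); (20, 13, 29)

(158,244,254): 158²+244² = 84500 > 64516 = 254² → acute
(29,25,19): 19²+25² = 986 > 841 = 29² → acute
(104,140,121): 104²+121² = 25457 > 19600 = 140² → acute
(42,45,44): 42²+44² = 3700 > 2025 = 45² → acute
(11,30,29): 11²+29² = 962 > 900 = 30² → acute
(20,13,29): 13²+20² = 569 < 841 = 29² → obtuse
5 of the 6 are acute.

5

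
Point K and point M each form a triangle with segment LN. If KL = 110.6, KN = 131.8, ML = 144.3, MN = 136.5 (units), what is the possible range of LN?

From triangle KLN: |110.6 − 131.8| < LN < 110.6 + 131.8, i.e. 21.2 < LN < 242.4.
From triangle MLN: 7.8 < LN < 280.8.
Both must hold, so LN lies in the intersection.

21.2 < LN < 242.4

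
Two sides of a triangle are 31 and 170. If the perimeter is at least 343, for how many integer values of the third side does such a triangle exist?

59

Triangle inequality: 139 < x < 201. Perimeter ≥ 343 gives x ≥ 343 − 31 − 170 = 142.
So 142 ≤ x < 201; integers 142 through 200: 59 values.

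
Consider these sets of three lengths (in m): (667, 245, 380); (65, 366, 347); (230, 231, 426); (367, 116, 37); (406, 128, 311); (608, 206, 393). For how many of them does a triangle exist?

3

(245,380,667): 245+380 ≤ 667 → not valid
(65,347,366): 65+347 > 366 → valid
(230,231,426): 230+231 > 426 → valid
(37,116,367): 37+116 ≤ 367 → not valid
(128,311,406): 128+311 > 406 → valid
(206,393,608): 206+393 ≤ 608 → not valid
3 of the 6 triples form a triangle.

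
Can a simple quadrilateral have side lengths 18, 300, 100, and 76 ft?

No

For a quadrilateral, each side must be shorter than the sum of the others.
Here the longest side is 300, but the remaining 3 sides sum to only 194.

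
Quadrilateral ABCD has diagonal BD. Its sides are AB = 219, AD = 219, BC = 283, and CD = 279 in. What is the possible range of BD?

From triangle ABD: |219 − 219| < BD < 219 + 219, i.e. 0 < BD < 438.
From triangle CBD: 4 < BD < 562.
Both must hold, so BD lies in the intersection.

4 < BD < 438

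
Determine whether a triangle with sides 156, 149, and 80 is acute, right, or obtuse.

acute

Compare the square of the longest side to the sum of squares of the other two: 80² + 149² = 28601 > 24336 = 156².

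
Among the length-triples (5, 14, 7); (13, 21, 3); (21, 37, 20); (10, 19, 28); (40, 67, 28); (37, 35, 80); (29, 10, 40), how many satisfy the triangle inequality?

(5,7,14): 5+7 ≤ 14 → not valid
(3,13,21): 3+13 ≤ 21 → not valid
(20,21,37): 20+21 > 37 → valid
(10,19,28): 10+19 > 28 → valid
(28,40,67): 28+40 > 67 → valid
(35,37,80): 35+37 ≤ 80 → not valid
(10,29,40): 10+29 ≤ 40 → not valid
3 of the 7 triples form a triangle.

3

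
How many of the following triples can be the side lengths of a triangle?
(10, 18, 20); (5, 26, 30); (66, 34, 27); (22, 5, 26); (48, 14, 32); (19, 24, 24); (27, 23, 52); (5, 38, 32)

(10,18,20): 10+18 > 20 → valid
(5,26,30): 5+26 > 30 → valid
(27,34,66): 27+34 ≤ 66 → not valid
(5,22,26): 5+22 > 26 → valid
(14,32,48): 14+32 ≤ 48 → not valid
(19,24,24): 19+24 > 24 → valid
(23,27,52): 23+27 ≤ 52 → not valid
(5,32,38): 5+32 ≤ 38 → not valid
4 of the 8 triples form a triangle.

4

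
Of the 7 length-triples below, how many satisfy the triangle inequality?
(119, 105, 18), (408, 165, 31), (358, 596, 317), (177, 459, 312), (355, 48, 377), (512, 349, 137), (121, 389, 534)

(18,105,119): 18+105 > 119 → valid
(31,165,408): 31+165 ≤ 408 → not valid
(317,358,596): 317+358 > 596 → valid
(177,312,459): 177+312 > 459 → valid
(48,355,377): 48+355 > 377 → valid
(137,349,512): 137+349 ≤ 512 → not valid
(121,389,534): 121+389 ≤ 534 → not valid
4 of the 7 triples form a triangle.

4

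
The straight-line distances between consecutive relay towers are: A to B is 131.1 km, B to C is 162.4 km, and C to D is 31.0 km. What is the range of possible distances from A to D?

The maximum is all hops collinear in one direction: 131.1 + 162.4 + 31.0 = 324.5.
The longest hop is 162.4; the others sum to 162.1. Folding the others back against it leaves at least 162.4 − 162.1 = 0.3.

0.3 ≤ AD ≤ 324.5 km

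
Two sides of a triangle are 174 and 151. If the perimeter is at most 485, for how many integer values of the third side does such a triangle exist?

Triangle inequality: 23 < x < 325. Perimeter ≤ 485 gives x ≤ 485 − 174 − 151 = 160.
So 23 < x ≤ 160; integers 24 through 160: 137 values.

137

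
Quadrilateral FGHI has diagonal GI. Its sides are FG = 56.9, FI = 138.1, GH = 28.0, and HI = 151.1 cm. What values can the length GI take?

From triangle FGI: |56.9 − 138.1| < GI < 56.9 + 138.1, i.e. 81.2 < GI < 195.0.
From triangle HGI: 123.1 < GI < 179.1.
Both must hold, so GI lies in the intersection.

123.1 < GI < 179.1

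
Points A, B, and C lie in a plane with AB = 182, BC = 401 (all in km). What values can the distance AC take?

By the triangle inequality, |182 − 401| ≤ AC ≤ 182 + 401.

219 ≤ AC ≤ 583 km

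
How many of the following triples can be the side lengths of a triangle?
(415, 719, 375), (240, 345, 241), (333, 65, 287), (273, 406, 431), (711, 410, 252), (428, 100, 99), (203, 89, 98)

4

(375,415,719): 375+415 > 719 → valid
(240,241,345): 240+241 > 345 → valid
(65,287,333): 65+287 > 333 → valid
(273,406,431): 273+406 > 431 → valid
(252,410,711): 252+410 ≤ 711 → not valid
(99,100,428): 99+100 ≤ 428 → not valid
(89,98,203): 89+98 ≤ 203 → not valid
4 of the 7 triples form a triangle.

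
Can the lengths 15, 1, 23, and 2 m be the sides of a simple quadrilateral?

For a quadrilateral, each side must be shorter than the sum of the others.
Here the longest side is 23, but the remaining 3 sides sum to only 18.

No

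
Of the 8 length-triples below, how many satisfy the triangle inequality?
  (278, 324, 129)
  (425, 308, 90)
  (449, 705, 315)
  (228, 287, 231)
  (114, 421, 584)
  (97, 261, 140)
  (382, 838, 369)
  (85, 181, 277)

3

(129,278,324): 129+278 > 324 → valid
(90,308,425): 90+308 ≤ 425 → not valid
(315,449,705): 315+449 > 705 → valid
(228,231,287): 228+231 > 287 → valid
(114,421,584): 114+421 ≤ 584 → not valid
(97,140,261): 97+140 ≤ 261 → not valid
(369,382,838): 369+382 ≤ 838 → not valid
(85,181,277): 85+181 ≤ 277 → not valid
3 of the 8 triples form a triangle.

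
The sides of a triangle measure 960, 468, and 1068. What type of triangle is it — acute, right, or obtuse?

right

Compare the square of the longest side to the sum of squares of the other two: 468² + 960² = 1140624 = 1068².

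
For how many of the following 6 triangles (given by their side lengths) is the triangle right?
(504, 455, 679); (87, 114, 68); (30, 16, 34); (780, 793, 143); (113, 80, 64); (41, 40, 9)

4

(504,455,679): 455²+504² = 461041 = 679² → right
(87,114,68): 68²+87² = 12193 < 12996 = 114² → obtuse
(30,16,34): 16²+30² = 1156 = 34² → right
(780,793,143): 143²+780² = 628849 = 793² → right
(113,80,64): 64²+80² = 10496 < 12769 = 113² → obtuse
(41,40,9): 9²+40² = 1681 = 41² → right
4 of the 6 are right.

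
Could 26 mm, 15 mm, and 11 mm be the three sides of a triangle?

No

The two shorter sides sum to 26, exactly equal to the longest side 26.
That gives only a degenerate (flat) triangle — the inequality must be strict.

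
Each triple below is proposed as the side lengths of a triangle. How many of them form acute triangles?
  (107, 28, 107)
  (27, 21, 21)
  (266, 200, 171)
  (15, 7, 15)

(107,28,107): 28²+107² = 12233 > 11449 = 107² → acute
(27,21,21): 21²+21² = 882 > 729 = 27² → acute
(266,200,171): 171²+200² = 69241 < 70756 = 266² → obtuse
(15,7,15): 7²+15² = 274 > 225 = 15² → acute
3 of the 4 are acute.

3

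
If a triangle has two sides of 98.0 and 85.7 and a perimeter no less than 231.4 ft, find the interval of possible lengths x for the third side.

47.7 ≤ x < 183.7

Triangle inequality alone gives 12.3 < x < 183.7.
The perimeter condition gives x ≥ 231.4 − 98.0 − 85.7 = 47.7.
Intersecting the two: 47.7 ≤ x < 183.7.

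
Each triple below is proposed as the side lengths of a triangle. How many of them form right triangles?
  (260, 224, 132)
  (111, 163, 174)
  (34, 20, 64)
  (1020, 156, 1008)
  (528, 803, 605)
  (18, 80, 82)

4

(260,224,132): 132²+224² = 67600 = 260² → right
(111,163,174): 111²+163² = 38890 > 30276 = 174² → acute
(34,20,64): 20+34 ≤ 64, not a triangle
(1020,156,1008): 156²+1008² = 1040400 = 1020² → right
(528,803,605): 528²+605² = 644809 = 803² → right
(18,80,82): 18²+80² = 6724 = 82² → right
4 of the 6 are right.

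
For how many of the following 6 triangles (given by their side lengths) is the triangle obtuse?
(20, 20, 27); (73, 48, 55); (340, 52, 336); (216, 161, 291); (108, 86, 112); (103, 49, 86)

2

(20,20,27): 20²+20² = 800 > 729 = 27² → acute
(73,48,55): 48²+55² = 5329 = 73² → right
(340,52,336): 52²+336² = 115600 = 340² → right
(216,161,291): 161²+216² = 72577 < 84681 = 291² → obtuse
(108,86,112): 86²+108² = 19060 > 12544 = 112² → acute
(103,49,86): 49²+86² = 9797 < 10609 = 103² → obtuse
2 of the 6 are obtuse.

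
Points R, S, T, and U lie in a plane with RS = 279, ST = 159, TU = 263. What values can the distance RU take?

The maximum is all hops collinear in one direction: 279 + 159 + 263 = 701.
The longest hop is 279; the others sum to 422. Since 279 ≤ 422, the path can fold back on itself completely, so the minimum distance is 0.

0 ≤ RU ≤ 701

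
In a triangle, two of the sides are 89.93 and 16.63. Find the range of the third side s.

73.30 < s < 106.56

By the triangle inequality, s must be less than 89.93 + 16.63 = 106.56 and greater than |89.93 − 16.63| = 73.30.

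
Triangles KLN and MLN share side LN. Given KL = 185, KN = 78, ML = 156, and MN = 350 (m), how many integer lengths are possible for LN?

68

From triangle KLN: 107 < LN < 263.
From triangle MLN: 194 < LN < 506.
Intersection: 194 < LN < 263, so integers 195 through 262: 68 values.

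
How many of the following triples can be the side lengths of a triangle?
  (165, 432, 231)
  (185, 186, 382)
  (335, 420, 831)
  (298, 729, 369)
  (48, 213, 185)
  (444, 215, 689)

(165,231,432): 165+231 ≤ 432 → not valid
(185,186,382): 185+186 ≤ 382 → not valid
(335,420,831): 335+420 ≤ 831 → not valid
(298,369,729): 298+369 ≤ 729 → not valid
(48,185,213): 48+185 > 213 → valid
(215,444,689): 215+444 ≤ 689 → not valid
1 of the 6 triples forms a triangle.

1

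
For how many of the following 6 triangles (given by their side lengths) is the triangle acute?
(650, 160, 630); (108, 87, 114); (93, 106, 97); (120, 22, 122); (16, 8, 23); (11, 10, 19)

(650,160,630): 160²+630² = 422500 = 650² → right
(108,87,114): 87²+108² = 19233 > 12996 = 114² → acute
(93,106,97): 93²+97² = 18058 > 11236 = 106² → acute
(120,22,122): 22²+120² = 14884 = 122² → right
(16,8,23): 8²+16² = 320 < 529 = 23² → obtuse
(11,10,19): 10²+11² = 221 < 361 = 19² → obtuse
2 of the 6 are acute.

2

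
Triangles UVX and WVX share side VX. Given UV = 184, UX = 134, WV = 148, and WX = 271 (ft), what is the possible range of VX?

123 < VX < 318

From triangle UVX: |184 − 134| < VX < 184 + 134, i.e. 50 < VX < 318.
From triangle WVX: 123 < VX < 419.
Both must hold, so VX lies in the intersection.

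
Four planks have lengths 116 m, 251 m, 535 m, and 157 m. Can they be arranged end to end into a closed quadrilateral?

No

For a quadrilateral, each side must be shorter than the sum of the others.
Here the longest side is 535, but the remaining 3 sides sum to only 524.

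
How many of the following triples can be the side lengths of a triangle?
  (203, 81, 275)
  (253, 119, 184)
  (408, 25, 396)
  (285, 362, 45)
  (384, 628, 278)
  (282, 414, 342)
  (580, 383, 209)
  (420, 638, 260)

(81,203,275): 81+203 > 275 → valid
(119,184,253): 119+184 > 253 → valid
(25,396,408): 25+396 > 408 → valid
(45,285,362): 45+285 ≤ 362 → not valid
(278,384,628): 278+384 > 628 → valid
(282,342,414): 282+342 > 414 → valid
(209,383,580): 209+383 > 580 → valid
(260,420,638): 260+420 > 638 → valid
7 of the 8 triples form a triangle.

7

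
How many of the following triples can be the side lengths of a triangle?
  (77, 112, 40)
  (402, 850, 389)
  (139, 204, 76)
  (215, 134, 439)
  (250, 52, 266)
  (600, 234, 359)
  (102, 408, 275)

(40,77,112): 40+77 > 112 → valid
(389,402,850): 389+402 ≤ 850 → not valid
(76,139,204): 76+139 > 204 → valid
(134,215,439): 134+215 ≤ 439 → not valid
(52,250,266): 52+250 > 266 → valid
(234,359,600): 234+359 ≤ 600 → not valid
(102,275,408): 102+275 ≤ 408 → not valid
3 of the 7 triples form a triangle.

3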